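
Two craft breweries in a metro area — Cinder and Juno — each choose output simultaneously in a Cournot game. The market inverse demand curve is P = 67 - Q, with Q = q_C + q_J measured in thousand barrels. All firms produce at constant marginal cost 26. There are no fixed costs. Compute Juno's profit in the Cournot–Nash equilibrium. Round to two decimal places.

A representative firm's profit is π_i = q_i(67 - Q) - 26q_i.
Setting ∂π_i/∂q_i = 0 with rivals' quantities fixed: 41 - 2q_i - q_j = 0.
By symmetry each firm produces the same amount; substituting q_j = q_i yields q_i = 41/3.
Price P = 67 - 82/3 = 119/3.
Juno's profit: (119/3 - 26)·(41/3) = 1681/9.

186.78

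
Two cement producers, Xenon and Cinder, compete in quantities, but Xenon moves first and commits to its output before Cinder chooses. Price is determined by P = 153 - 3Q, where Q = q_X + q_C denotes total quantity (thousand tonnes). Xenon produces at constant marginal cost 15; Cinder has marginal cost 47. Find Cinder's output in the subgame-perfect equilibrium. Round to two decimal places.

The follower Cinder best-responds to any q_X: π_C = (153 - 3Q)q_C - 47q_C.
∂π_C/∂q_C = 106 - 3q_X - 6q_C = 0 gives the reaction function q_C = (106 - 3q_X)/6.
Xenon substitutes q_C(q_X) into its own profit: π_X = q_X(153 - 3q_X - (106 - 3q_X)/2) - 15q_X = (100 - (3/2)q_X)q_X - 15q_X.
The leader's first-order condition 85 - 3q_X = 0 yields q_X = 85/3.
Then q_C = (106 - 3·(85/3))/6 = 7/2.

3.50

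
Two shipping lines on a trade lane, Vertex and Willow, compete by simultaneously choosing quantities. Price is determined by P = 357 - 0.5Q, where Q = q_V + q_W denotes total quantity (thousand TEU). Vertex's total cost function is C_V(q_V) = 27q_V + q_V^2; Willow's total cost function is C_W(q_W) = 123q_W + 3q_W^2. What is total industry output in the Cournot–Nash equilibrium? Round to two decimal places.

Vertex's profit: π_V = (357 - 0.5Q)q_V - (27q_V + q_V²). Setting ∂π_V/∂q_V = 0: 330 - 3q_V - (1/2)(q_W) = 0.
Willow's profit: π_W = (357 - 0.5Q)q_W - (123q_W + 3q_W²). Setting ∂π_W/∂q_W = 0: 234 - 7q_W - (1/2)(q_V) = 0.
Best responses: q_V = (330 - (1/2)q_W)/3, q_W = (234 - (1/2)q_V)/7.
Solving the pair: q_V = 105.6867, q_W = 25.8795.
Total output Q = 105.6867 + 25.8795 = 131.5663.

131.57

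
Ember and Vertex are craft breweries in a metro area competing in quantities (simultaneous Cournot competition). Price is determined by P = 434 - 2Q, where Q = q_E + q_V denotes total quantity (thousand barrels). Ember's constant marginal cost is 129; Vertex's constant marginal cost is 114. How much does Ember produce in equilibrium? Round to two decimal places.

Ember's profit: π_E = (434 - 2Q)q_E - (129q_E). Setting ∂π_E/∂q_E = 0: 305 - 4q_E - 2(q_V) = 0.
Vertex's first-order condition: 320 - 4q_V - 2(q_E) = 0.
Best responses: q_E = (305 - 2q_V)/4, q_V = (320 - 2q_E)/4.
Substituting one into the other gives q_E = 145/3 and q_V = 335/6.

48.33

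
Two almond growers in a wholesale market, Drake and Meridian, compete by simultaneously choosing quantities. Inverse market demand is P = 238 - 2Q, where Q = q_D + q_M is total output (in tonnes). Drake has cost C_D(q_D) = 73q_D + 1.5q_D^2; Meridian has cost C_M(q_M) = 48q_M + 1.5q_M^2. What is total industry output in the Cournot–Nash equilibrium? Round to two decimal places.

39.44

Drake's profit: π_D = (238 - 2Q)q_D - (73q_D + (3/2)q_D²). Setting ∂π_D/∂q_D = 0: 165 - 7q_D - 2(q_M) = 0.
Meridian's profit: π_M = (238 - 2Q)q_M - (48q_M + (3/2)q_M²). Setting ∂π_M/∂q_M = 0: 190 - 7q_M - 2(q_D) = 0.
Best responses: q_D = (165 - 2q_M)/7, q_M = (190 - 2q_D)/7.
Substituting one into the other gives q_D = 155/9 and q_M = 200/9.
Total output Q = 155/9 + 200/9 = 355/9.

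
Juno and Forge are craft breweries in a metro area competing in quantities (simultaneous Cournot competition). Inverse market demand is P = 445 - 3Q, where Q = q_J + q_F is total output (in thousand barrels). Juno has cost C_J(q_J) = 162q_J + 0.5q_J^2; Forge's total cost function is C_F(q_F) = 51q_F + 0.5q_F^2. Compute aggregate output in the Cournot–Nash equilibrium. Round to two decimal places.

67.70

Juno's profit: π_J = (445 - 3Q)q_J - (162q_J + (1/2)q_J²). Setting ∂π_J/∂q_J = 0: 283 - 7q_J - 3(q_F) = 0.
Forge's first-order condition: 394 - 7q_F - 3(q_J) = 0.
So q_J = (283 - 3q_F)/7 and q_F = (394 - 3q_J)/7.
Solving the pair: q_J = 799/40, q_F = 1909/40.
Total output Q = 799/40 + 1909/40 = 677/10.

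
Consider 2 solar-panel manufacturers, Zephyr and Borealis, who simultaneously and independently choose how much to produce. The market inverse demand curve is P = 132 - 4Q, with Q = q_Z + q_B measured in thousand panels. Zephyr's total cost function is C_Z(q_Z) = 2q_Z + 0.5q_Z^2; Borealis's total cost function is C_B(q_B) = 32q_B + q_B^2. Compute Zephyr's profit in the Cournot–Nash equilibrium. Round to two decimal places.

Zephyr's profit: π_Z = (132 - 4Q)q_Z - (2q_Z + (1/2)q_Z²). Setting ∂π_Z/∂q_Z = 0: 130 - 9q_Z - 4(q_B) = 0.
Borealis's profit: π_B = (132 - 4Q)q_B - (32q_B + q_B²). Setting ∂π_B/∂q_B = 0: 100 - 10q_B - 4(q_Z) = 0.
So q_Z = (130 - 4q_B)/9 and q_B = (100 - 4q_Z)/10.
Solving the pair: q_Z = 450/37, q_B = 190/37.
Price P = 132 - 4·(640/37) = 62.8108.
Zephyr's profit: 62.8108·(450/37) - 2·(450/37) - (1/2)(450/37)² = 665.6318.

665.63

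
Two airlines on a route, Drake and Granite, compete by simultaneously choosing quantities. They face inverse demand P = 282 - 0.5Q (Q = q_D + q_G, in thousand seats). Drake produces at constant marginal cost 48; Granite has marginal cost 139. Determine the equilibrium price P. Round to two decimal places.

Drake's profit: π_D = (282 - 0.5Q)q_D - (48q_D). Setting ∂π_D/∂q_D = 0: 234 - q_D - (1/2)(q_G) = 0.
Granite's first-order condition: 143 - q_G - (1/2)(q_D) = 0.
Rearranging gives the reaction functions q_D = (234 - (1/2)q_G) and q_G = (143 - (1/2)q_D).
Substituting one into the other gives q_D = 650/3 and q_G = 104/3.
Total output Q = 754/3, so price P = 282 - (1/2)·(754/3) = 469/3.

156.33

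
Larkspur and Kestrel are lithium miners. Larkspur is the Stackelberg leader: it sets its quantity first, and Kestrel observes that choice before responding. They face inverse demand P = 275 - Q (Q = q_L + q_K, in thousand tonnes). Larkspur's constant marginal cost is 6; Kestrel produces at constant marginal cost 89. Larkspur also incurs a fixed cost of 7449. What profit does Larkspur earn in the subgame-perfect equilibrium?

8039

Solve by backward induction. Given q_L, the follower Kestrel maximises π_K = (275 - q_L - q_K)q_K - 89q_K.
Setting the follower's marginal profit to zero, 186 - q_L - 2q_K = 0, i.e. q_K = (186 - q_L)/2.
The leader anticipates this reaction. Substituting into P = 275 - Q gives P = 182 - (1/2)q_L, so π_L = (182 - (1/2)q_L)q_L - 6q_L.
Maximising: ∂π_L/∂q_L = 176 - q_L = 0, giving q_L = 176.
Then q_K = (186 - 176)/2 = 5.
Price P = 275 - 181 = 94.
Larkspur's profit: (94 - 6)·176 - 7449 = 8039.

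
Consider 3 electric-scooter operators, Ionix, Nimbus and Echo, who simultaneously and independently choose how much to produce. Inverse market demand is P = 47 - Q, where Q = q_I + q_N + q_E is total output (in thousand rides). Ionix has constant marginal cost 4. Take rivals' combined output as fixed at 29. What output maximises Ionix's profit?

7

With rivals' combined output fixed at 29, Ionix's profit is π_I = (47 - 29 - q_I)q_I - (4q_I) = (18 - q_I)q_I - (4q_I).
∂π_I/∂q_I = 14 - 2q_I = 0, so q_I = 7.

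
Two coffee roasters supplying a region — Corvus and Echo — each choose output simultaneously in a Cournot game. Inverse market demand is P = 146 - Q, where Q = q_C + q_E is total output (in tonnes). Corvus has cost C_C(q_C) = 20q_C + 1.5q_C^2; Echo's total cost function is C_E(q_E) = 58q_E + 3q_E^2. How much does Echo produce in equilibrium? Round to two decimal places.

Corvus's profit: π_C = (146 - Q)q_C - (20q_C + (3/2)q_C²). Setting ∂π_C/∂q_C = 0: 126 - 5q_C - (q_E) = 0.
Echo's first-order condition: 88 - 8q_E - (q_C) = 0.
So q_C = (126 - q_E)/5 and q_E = (88 - q_C)/8.
Solving the pair: q_C = 920/39, q_E = 314/39.

8.05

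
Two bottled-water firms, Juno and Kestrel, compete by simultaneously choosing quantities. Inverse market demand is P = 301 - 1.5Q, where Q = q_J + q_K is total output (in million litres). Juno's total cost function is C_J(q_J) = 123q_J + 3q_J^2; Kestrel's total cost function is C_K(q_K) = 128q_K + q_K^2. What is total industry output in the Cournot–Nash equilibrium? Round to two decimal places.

44.92

Juno's profit: π_J = (301 - 1.5Q)q_J - (123q_J + 3q_J²). Setting ∂π_J/∂q_J = 0: 178 - 9q_J - (3/2)(q_K) = 0.
Kestrel's first-order condition: 173 - 5q_K - (3/2)(q_J) = 0.
Best responses: q_J = (178 - (3/2)q_K)/9, q_K = (173 - (3/2)q_J)/5.
Solving the pair: q_J = 14.7485, q_K = 1720/57.
Total output Q = 14.7485 + 1720/57 = 44.9240.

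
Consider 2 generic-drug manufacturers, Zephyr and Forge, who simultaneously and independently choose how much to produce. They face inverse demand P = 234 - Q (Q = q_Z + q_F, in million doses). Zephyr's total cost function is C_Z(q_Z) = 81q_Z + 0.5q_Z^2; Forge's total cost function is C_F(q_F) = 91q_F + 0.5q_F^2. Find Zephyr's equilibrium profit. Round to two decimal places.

Zephyr's profit: π_Z = (234 - Q)q_Z - (81q_Z + (1/2)q_Z²). Setting ∂π_Z/∂q_Z = 0: 153 - 3q_Z - (q_F) = 0.
Forge's profit: π_F = (234 - Q)q_F - (91q_F + (1/2)q_F²). Setting ∂π_F/∂q_F = 0: 143 - 3q_F - (q_Z) = 0.
So q_Z = (153 - q_F)/3 and q_F = (143 - q_Z)/3.
Solving the pair: q_Z = 79/2, q_F = 69/2.
Price P = 234 - 74 = 160.
Zephyr's profit: 160·(79/2) - 81·(79/2) - (1/2)(79/2)² = 2340.3750.

2340.38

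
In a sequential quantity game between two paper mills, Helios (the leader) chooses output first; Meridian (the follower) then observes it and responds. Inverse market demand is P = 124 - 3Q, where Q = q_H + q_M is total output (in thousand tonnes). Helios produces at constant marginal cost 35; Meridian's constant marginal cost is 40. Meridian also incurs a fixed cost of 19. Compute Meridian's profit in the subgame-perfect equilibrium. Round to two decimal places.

The follower Meridian best-responds to any q_H: π_M = (124 - 3Q)q_M - 40q_M.
Setting the follower's marginal profit to zero, 84 - 3q_H - 6q_M = 0, i.e. q_M = (84 - 3q_H)/6.
The leader anticipates this reaction. Substituting into P = 124 - 3Q gives P = 82 - (3/2)q_H, so π_H = (82 - (3/2)q_H)q_H - 35q_H.
Maximising: ∂π_H/∂q_H = 47 - 3q_H = 0, giving q_H = 47/3.
Then q_M = (84 - 3·(47/3))/6 = 37/6.
Price P = 124 - 3·(131/6) = 117/2.
Meridian's profit: (117/2 - 40)·(37/6) - 19 = 1141/12.

95.08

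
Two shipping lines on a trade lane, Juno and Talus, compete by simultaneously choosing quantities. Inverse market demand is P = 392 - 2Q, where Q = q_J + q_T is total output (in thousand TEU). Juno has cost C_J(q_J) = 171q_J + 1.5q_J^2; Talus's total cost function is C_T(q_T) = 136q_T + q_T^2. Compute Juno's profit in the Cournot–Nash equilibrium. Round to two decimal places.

Juno's profit: π_J = (392 - 2Q)q_J - (171q_J + (3/2)q_J²). Setting ∂π_J/∂q_J = 0: 221 - 7q_J - 2(q_T) = 0.
Talus's profit: π_T = (392 - 2Q)q_T - (136q_T + q_T²). Setting ∂π_T/∂q_T = 0: 256 - 6q_T - 2(q_J) = 0.
Rearranging gives the reaction functions q_J = (221 - 2q_T)/7 and q_T = (256 - 2q_J)/6.
Solving the pair: q_J = 407/19, q_T = 675/19.
Price P = 392 - 2·(1082/19) = 278.1053.
Juno's profit: 278.1053·(407/19) - 171·(407/19) - (3/2)(407/19)² = 1606.0152.

1606.02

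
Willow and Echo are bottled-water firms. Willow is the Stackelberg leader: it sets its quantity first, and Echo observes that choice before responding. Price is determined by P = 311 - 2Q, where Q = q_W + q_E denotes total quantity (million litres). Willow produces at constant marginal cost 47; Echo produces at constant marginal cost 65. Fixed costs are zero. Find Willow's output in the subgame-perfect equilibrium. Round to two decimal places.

The follower Echo best-responds to any q_W: π_E = (311 - 2Q)q_E - 65q_E.
∂π_E/∂q_E = 246 - 2q_W - 4q_E = 0 gives the reaction function q_E = (246 - 2q_W)/4.
The leader anticipates this reaction. Substituting into P = 311 - 2Q gives P = 188 - q_W, so π_W = (188 - q_W)q_W - 47q_W.
Maximising: ∂π_W/∂q_W = 141 - 2q_W = 0, giving q_W = 141/2.
Then q_E = (246 - 2·(141/2))/4 = 105/4.

70.50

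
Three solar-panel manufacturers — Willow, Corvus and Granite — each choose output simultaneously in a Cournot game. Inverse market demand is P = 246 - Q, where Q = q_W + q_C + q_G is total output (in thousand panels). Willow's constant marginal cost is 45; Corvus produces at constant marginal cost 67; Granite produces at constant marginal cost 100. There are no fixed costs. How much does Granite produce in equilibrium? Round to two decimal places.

14.50

Willow's profit: π_W = (246 - Q)q_W - (45q_W). Setting ∂π_W/∂q_W = 0: 201 - 2q_W - (q_C + q_G) = 0.
Corvus's profit: π_C = (246 - Q)q_C - (67q_C). Setting ∂π_C/∂q_C = 0: 179 - 2q_C - (q_W + q_G) = 0.
Granite's first-order condition: 146 - 2q_G - (q_W + q_C) = 0.
Summing all 3 equations gives 526 − 4Q = 0, hence Q = 263/2.
Back-substituting: q_W = (201 − 263/2) = 139/2, q_C = (179 − 263/2) = 95/2, q_G = (146 − 263/2) = 29/2.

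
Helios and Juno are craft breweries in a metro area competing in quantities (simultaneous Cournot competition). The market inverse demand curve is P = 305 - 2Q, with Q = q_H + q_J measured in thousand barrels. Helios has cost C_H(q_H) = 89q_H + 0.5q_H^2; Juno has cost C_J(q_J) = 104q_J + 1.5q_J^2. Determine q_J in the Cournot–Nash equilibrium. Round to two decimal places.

18.48

Helios's profit: π_H = (305 - 2Q)q_H - (89q_H + (1/2)q_H²). Setting ∂π_H/∂q_H = 0: 216 - 5q_H - 2(q_J) = 0.
Juno's first-order condition: 201 - 7q_J - 2(q_H) = 0.
Rearranging gives the reaction functions q_H = (216 - 2q_J)/5 and q_J = (201 - 2q_H)/7.
Solving the pair: q_H = 1110/31, q_J = 573/31.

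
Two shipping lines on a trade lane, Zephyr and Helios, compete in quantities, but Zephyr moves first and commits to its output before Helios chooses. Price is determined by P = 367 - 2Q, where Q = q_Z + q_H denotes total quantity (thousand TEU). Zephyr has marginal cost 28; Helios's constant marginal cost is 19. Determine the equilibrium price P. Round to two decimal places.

Solve by backward induction. Given q_Z, the follower Helios maximises π_H = (367 - 2q_Z - 2q_H)q_H - 19q_H.
∂π_H/∂q_H = 348 - 2q_Z - 4q_H = 0 gives the reaction function q_H = (348 - 2q_Z)/4.
The leader anticipates this reaction. Substituting into P = 367 - 2Q gives P = 193 - q_Z, so π_Z = (193 - q_Z)q_Z - 28q_Z.
Leader FOC: 165 - 2q_Z = 0, so q_Z = 165/2.
Then q_H = (348 - 2·(165/2))/4 = 183/4.
Total output Q = 513/4, so price P = 367 - 2·(513/4) = 221/2.

110.50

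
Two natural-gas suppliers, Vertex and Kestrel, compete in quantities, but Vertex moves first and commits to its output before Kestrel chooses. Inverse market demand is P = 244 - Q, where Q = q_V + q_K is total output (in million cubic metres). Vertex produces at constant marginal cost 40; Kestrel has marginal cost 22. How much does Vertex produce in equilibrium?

Solve by backward induction. Given q_V, the follower Kestrel maximises π_K = (244 - q_V - q_K)q_K - 22q_K.
Follower FOC: 222 - q_V - 2q_K = 0, so q_K(q_V) = (222 - q_V)/2.
Vertex substitutes q_K(q_V) into its own profit: π_V = q_V(244 - q_V - (222 - q_V)/2) - 40q_V = (133 - (1/2)q_V)q_V - 40q_V.
Leader FOC: 93 - q_V = 0, so q_V = 93.
Then q_K = (222 - 93)/2 = 129/2.

93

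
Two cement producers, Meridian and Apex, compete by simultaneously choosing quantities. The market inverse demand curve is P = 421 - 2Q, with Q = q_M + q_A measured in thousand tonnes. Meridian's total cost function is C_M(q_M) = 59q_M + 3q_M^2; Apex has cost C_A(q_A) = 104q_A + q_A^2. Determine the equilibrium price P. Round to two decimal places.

Meridian's profit: π_M = (421 - 2Q)q_M - (59q_M + 3q_M²). Setting ∂π_M/∂q_M = 0: 362 - 10q_M - 2(q_A) = 0.
Apex's profit: π_A = (421 - 2Q)q_A - (104q_A + q_A²). Setting ∂π_A/∂q_A = 0: 317 - 6q_A - 2(q_M) = 0.
Best responses: q_M = (362 - 2q_A)/10, q_A = (317 - 2q_M)/6.
Solving the pair: q_M = 769/28, q_A = 1223/28.
Total output Q = 498/7, so price P = 421 - 2·(498/7) = 1951/7.

278.71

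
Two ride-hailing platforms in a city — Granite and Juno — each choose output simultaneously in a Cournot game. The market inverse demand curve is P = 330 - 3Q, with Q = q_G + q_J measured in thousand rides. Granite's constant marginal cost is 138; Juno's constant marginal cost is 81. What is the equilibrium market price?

Granite's profit: π_G = (330 - 3Q)q_G - (138q_G). Setting ∂π_G/∂q_G = 0: 192 - 6q_G - 3(q_J) = 0.
Juno's profit: π_J = (330 - 3Q)q_J - (81q_J). Setting ∂π_J/∂q_J = 0: 249 - 6q_J - 3(q_G) = 0.
Best responses: q_G = (192 - 3q_J)/6, q_J = (249 - 3q_G)/6.
Solving the pair: q_G = 15, q_J = 34.
Total output Q = 49, so price P = 330 - 3·49 = 183.

183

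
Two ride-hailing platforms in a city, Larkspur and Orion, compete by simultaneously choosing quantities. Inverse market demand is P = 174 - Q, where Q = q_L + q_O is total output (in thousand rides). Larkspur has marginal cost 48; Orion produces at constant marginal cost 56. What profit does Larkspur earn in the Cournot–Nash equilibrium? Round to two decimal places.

Larkspur's profit: π_L = (174 - Q)q_L - (48q_L). Setting ∂π_L/∂q_L = 0: 126 - 2q_L - (q_O) = 0.
Orion's profit: π_O = (174 - Q)q_O - (56q_O). Setting ∂π_O/∂q_O = 0: 118 - 2q_O - (q_L) = 0.
Rearranging gives the reaction functions q_L = (126 - q_O)/2 and q_O = (118 - q_L)/2.
Substituting one into the other gives q_L = 134/3 and q_O = 110/3.
Price P = 174 - 244/3 = 278/3.
Larkspur's profit: (278/3 - 48)·(134/3) = 1995.1111.

1995.11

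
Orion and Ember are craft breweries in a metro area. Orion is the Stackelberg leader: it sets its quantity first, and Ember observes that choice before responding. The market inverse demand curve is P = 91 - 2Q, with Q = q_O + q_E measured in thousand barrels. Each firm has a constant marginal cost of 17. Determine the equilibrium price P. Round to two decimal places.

The follower Ember best-responds to any q_O: π_E = (91 - 2Q)q_E - 17q_E.
Setting the follower's marginal profit to zero, 74 - 2q_O - 4q_E = 0, i.e. q_E = (74 - 2q_O)/4.
The leader anticipates this reaction. Substituting into P = 91 - 2Q gives P = 54 - q_O, so π_O = (54 - q_O)q_O - 17q_O.
Leader FOC: 37 - 2q_O = 0, so q_O = 37/2.
Then q_E = (74 - 2·(37/2))/4 = 37/4.
Total output Q = 111/4, so price P = 91 - 2·(111/4) = 71/2.

35.50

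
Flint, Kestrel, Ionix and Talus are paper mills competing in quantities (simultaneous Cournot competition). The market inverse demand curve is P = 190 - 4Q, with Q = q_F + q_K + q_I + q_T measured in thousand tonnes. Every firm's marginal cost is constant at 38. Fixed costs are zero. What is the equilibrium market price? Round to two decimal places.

A representative firm's profit is π_i = q_i(190 - 4Q) - 38q_i.
Setting ∂π_i/∂q_i = 0 with rivals' quantities fixed: 152 - 8q_i - 4·Σ_{j≠i} q_j = 0.
By symmetry each firm produces the same amount; substituting Σ_{j≠i} q_j = 3q_i yields q_i = 152/20 = 38/5.
Total output Q = 152/5, so price P = 190 - 4·(152/5) = 342/5.

68.40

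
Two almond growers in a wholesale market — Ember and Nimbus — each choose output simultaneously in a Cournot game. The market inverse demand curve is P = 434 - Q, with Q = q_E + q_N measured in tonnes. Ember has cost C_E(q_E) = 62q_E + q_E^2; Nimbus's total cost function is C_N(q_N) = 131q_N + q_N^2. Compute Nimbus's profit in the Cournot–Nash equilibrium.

Ember's profit: π_E = (434 - Q)q_E - (62q_E + q_E²). Setting ∂π_E/∂q_E = 0: 372 - 4q_E - (q_N) = 0.
Nimbus's first-order condition: 303 - 4q_N - (q_E) = 0.
Rearranging gives the reaction functions q_E = (372 - q_N)/4 and q_N = (303 - q_E)/4.
Solving the pair: q_E = 79, q_N = 56.
Price P = 434 - 135 = 299.
Nimbus's profit: 299·56 - 131·56 - 56² = 6272.

6272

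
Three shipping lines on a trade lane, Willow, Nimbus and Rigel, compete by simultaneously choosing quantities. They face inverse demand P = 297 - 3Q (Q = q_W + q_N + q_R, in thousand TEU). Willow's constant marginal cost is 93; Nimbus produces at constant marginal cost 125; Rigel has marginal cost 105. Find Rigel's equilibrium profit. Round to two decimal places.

Willow's profit: π_W = (297 - 3Q)q_W - (93q_W). Setting ∂π_W/∂q_W = 0: 204 - 6q_W - 3(q_N + q_R) = 0.
Nimbus's first-order condition: 172 - 6q_N - 3(q_W + q_R) = 0.
Rigel's first-order condition: 192 - 6q_R - 3(q_W + q_N) = 0.
Adding the 3 first-order conditions: 568 − 12Q = 0, so Q = 142/3.
Back-substituting: q_W = (204 − 142)/3 = 62/3, q_N = (172 − 142)/3 = 10, q_R = (192 − 142)/3 = 50/3.
Price P = 297 - 3·(142/3) = 155.
Rigel's profit: (155 - 105)·(50/3) = 833.3333.

833.33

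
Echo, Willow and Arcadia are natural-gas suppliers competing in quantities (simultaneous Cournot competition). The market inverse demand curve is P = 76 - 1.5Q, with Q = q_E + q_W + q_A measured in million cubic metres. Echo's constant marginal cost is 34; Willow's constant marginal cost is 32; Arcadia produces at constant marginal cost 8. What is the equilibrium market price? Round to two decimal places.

Echo's profit: π_E = (76 - 1.5Q)q_E - (34q_E). Setting ∂π_E/∂q_E = 0: 42 - 3q_E - (3/2)(q_W + q_A) = 0.
Willow's profit: π_W = (76 - 1.5Q)q_W - (32q_W). Setting ∂π_W/∂q_W = 0: 44 - 3q_W - (3/2)(q_E + q_A) = 0.
Arcadia's first-order condition: 68 - 3q_A - (3/2)(q_E + q_W) = 0.
Adding the 3 first-order conditions: 154 − 6Q = 0, so Q = 77/3.
Back-substituting: q_E = (42 − 77/2)/(3/2) = 7/3, q_W = (44 − 77/2)/(3/2) = 11/3, q_A = (68 − 77/2)/(3/2) = 59/3.
Total output Q = 77/3, so price P = 76 - (3/2)·(77/3) = 75/2.

37.50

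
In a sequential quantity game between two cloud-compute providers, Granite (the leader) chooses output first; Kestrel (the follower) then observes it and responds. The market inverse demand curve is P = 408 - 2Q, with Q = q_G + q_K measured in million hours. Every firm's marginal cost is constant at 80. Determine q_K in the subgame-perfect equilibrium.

41

The follower Kestrel best-responds to any q_G: π_K = (408 - 2Q)q_K - 80q_K.
Follower FOC: 328 - 2q_G - 4q_K = 0, so q_K(q_G) = (328 - 2q_G)/4.
The leader anticipates this reaction. Substituting into P = 408 - 2Q gives P = 244 - q_G, so π_G = (244 - q_G)q_G - 80q_G.
Leader FOC: 164 - 2q_G = 0, so q_G = 82.
Then q_K = (328 - 2·82)/4 = 41.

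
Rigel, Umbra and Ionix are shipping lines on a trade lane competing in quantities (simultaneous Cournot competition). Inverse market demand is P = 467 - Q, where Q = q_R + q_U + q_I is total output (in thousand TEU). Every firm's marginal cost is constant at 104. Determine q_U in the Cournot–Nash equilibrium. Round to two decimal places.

90.75

A representative firm's profit is π_i = q_i(467 - Q) - 104q_i.
First-order condition (treating rivals' output as given): 363 - 2q_i - Σ_{j≠i} q_j = 0.
With identical firms every q_j equals q_i, so Σ_{j≠i} q_j = 2q_i and 363 = 4q_i, giving q_i = 363/4.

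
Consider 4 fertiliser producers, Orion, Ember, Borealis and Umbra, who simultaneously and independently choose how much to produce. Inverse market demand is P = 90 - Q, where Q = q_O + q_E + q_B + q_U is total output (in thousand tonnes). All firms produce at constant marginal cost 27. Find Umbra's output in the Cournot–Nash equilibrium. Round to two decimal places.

12.60

Each firm earns π_i = (90 - Q)q_i - 27q_i.
First-order condition (treating rivals' output as given): 63 - 2q_i - Σ_{j≠i} q_j = 0.
With identical firms every q_j equals q_i, so Σ_{j≠i} q_j = 3q_i and 63 = 5q_i, giving q_i = 63/5.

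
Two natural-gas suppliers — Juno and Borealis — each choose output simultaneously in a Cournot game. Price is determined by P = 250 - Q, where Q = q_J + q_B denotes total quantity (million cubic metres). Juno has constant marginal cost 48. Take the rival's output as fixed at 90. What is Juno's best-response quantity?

With the rival's output fixed at 90, Juno's profit is π_J = (250 - 90 - q_J)q_J - (48q_J) = (160 - q_J)q_J - (48q_J).
∂π_J/∂q_J = 112 - 2q_J = 0, so q_J = 56.

56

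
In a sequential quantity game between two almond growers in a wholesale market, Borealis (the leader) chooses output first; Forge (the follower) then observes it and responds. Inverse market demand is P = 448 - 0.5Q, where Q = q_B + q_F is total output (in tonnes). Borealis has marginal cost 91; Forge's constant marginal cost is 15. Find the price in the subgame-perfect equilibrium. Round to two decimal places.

Solve by backward induction. Given q_B, the follower Forge maximises π_F = (448 - (1/2)q_B - (1/2)q_F)q_F - 15q_F.
∂π_F/∂q_F = 433 - (1/2)q_B - q_F = 0 gives the reaction function q_F = (433 - (1/2)q_B).
The leader anticipates this reaction. Substituting into P = 448 - 0.5Q gives P = 463/2 - (1/4)q_B, so π_B = (463/2 - (1/4)q_B)q_B - 91q_B.
Leader FOC: 281/2 - (1/2)q_B = 0, so q_B = 281.
Then q_F = (433 - (1/2)·281) = 585/2.
Total output Q = 1147/2, so price P = 448 - (1/2)·(1147/2) = 645/4.

161.25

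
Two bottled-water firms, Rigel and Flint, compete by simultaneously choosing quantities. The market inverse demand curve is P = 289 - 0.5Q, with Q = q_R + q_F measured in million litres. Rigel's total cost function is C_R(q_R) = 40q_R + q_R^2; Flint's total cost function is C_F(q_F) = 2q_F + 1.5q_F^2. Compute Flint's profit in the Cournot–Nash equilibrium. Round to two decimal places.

7857.78

Rigel's profit: π_R = (289 - 0.5Q)q_R - (40q_R + q_R²). Setting ∂π_R/∂q_R = 0: 249 - 3q_R - (1/2)(q_F) = 0.
Flint's first-order condition: 287 - 4q_F - (1/2)(q_R) = 0.
Rearranging gives the reaction functions q_R = (249 - (1/2)q_F)/3 and q_F = (287 - (1/2)q_R)/4.
Solving the pair: q_R = 72.5532, q_F = 62.6809.
Price P = 289 - (1/2)·135.2340 = 221.3830.
Flint's profit: 221.3830·62.6809 - 2·62.6809 - (3/2)·62.6809² = 7857.7782.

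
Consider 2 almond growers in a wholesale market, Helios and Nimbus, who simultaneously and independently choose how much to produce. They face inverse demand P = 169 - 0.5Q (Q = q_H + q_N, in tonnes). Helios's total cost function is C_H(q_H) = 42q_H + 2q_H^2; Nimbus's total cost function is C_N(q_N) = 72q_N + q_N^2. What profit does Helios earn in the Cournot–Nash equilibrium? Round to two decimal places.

Helios's profit: π_H = (169 - 0.5Q)q_H - (42q_H + 2q_H²). Setting ∂π_H/∂q_H = 0: 127 - 5q_H - (1/2)(q_N) = 0.
Nimbus's profit: π_N = (169 - 0.5Q)q_N - (72q_N + q_N²). Setting ∂π_N/∂q_N = 0: 97 - 3q_N - (1/2)(q_H) = 0.
Best responses: q_H = (127 - (1/2)q_N)/5, q_N = (97 - (1/2)q_H)/3.
Substituting one into the other gives q_H = 1330/59 and q_N = 1686/59.
Price P = 169 - (1/2)·51.1186 = 143.4407.
Helios's profit: 143.4407·(1330/59) - 42·(1330/59) - 2(1330/59)² = 1270.3964.

1270.40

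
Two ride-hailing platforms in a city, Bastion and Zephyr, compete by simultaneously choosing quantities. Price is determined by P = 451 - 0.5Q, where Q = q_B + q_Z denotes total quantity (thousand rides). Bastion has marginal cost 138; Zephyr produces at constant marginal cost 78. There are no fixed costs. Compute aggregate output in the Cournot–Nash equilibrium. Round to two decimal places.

Bastion's profit: π_B = (451 - 0.5Q)q_B - (138q_B). Setting ∂π_B/∂q_B = 0: 313 - q_B - (1/2)(q_Z) = 0.
Zephyr's first-order condition: 373 - q_Z - (1/2)(q_B) = 0.
So q_B = (313 - (1/2)q_Z) and q_Z = (373 - (1/2)q_B).
Solving the pair: q_B = 506/3, q_Z = 866/3.
Total output Q = 506/3 + 866/3 = 1372/3.

457.33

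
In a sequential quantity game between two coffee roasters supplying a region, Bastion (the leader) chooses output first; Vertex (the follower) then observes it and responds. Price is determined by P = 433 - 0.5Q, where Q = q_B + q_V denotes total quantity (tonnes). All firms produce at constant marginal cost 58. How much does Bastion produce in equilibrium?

Solve by backward induction. Given q_B, the follower Vertex maximises π_V = (433 - (1/2)q_B - (1/2)q_V)q_V - 58q_V.
Setting the follower's marginal profit to zero, 375 - (1/2)q_B - q_V = 0, i.e. q_V = (375 - (1/2)q_B).
The leader anticipates this reaction. Substituting into P = 433 - 0.5Q gives P = 491/2 - (1/4)q_B, so π_B = (491/2 - (1/4)q_B)q_B - 58q_B.
The leader's first-order condition 375/2 - (1/2)q_B = 0 yields q_B = 375.
Then q_V = (375 - (1/2)·375) = 375/2.

375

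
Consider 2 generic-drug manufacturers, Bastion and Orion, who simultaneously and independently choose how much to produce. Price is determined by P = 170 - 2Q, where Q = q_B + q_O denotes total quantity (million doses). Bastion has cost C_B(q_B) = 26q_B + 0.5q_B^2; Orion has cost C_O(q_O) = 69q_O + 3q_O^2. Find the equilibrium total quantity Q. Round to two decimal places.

Bastion's profit: π_B = (170 - 2Q)q_B - (26q_B + (1/2)q_B²). Setting ∂π_B/∂q_B = 0: 144 - 5q_B - 2(q_O) = 0.
Orion's first-order condition: 101 - 10q_O - 2(q_B) = 0.
Rearranging gives the reaction functions q_B = (144 - 2q_O)/5 and q_O = (101 - 2q_B)/10.
Substituting one into the other gives q_B = 619/23 and q_O = 217/46.
Total output Q = 619/23 + 217/46 = 1455/46.

31.63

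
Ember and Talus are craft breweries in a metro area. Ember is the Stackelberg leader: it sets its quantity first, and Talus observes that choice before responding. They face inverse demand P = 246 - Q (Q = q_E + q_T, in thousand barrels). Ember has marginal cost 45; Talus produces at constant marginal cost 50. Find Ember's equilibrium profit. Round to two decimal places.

Solve by backward induction. Given q_E, the follower Talus maximises π_T = (246 - q_E - q_T)q_T - 50q_T.
Setting the follower's marginal profit to zero, 196 - q_E - 2q_T = 0, i.e. q_T = (196 - q_E)/2.
Ember substitutes q_T(q_E) into its own profit: π_E = q_E(246 - q_E - (196 - q_E)/2) - 45q_E = (148 - (1/2)q_E)q_E - 45q_E.
Leader FOC: 103 - q_E = 0, so q_E = 103.
Then q_T = (196 - 103)/2 = 93/2.
Price P = 246 - 299/2 = 193/2.
Ember's profit: (193/2 - 45)·103 = 5304.5000.

5304.50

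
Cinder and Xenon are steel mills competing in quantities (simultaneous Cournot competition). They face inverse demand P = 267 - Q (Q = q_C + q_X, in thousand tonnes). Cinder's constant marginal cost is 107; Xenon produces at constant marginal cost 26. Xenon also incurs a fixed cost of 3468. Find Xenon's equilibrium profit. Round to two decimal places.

Cinder's profit: π_C = (267 - Q)q_C - (107q_C). Setting ∂π_C/∂q_C = 0: 160 - 2q_C - (q_X) = 0.
Xenon's first-order condition: 241 - 2q_X - (q_C) = 0.
Best responses: q_C = (160 - q_X)/2, q_X = (241 - q_C)/2.
Substituting one into the other gives q_C = 79/3 and q_X = 322/3.
Price P = 267 - 401/3 = 400/3.
Xenon's profit: (400/3 - 26)·(322/3) - 3468 = 8052.4444.

8052.44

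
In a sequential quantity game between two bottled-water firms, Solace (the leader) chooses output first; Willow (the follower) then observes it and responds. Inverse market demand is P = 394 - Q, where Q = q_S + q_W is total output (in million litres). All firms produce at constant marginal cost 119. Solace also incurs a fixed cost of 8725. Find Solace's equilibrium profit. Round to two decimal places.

728.13

The follower Willow best-responds to any q_S: π_W = (394 - Q)q_W - 119q_W.
∂π_W/∂q_W = 275 - q_S - 2q_W = 0 gives the reaction function q_W = (275 - q_S)/2.
The leader anticipates this reaction. Substituting into P = 394 - Q gives P = 513/2 - (1/2)q_S, so π_S = (513/2 - (1/2)q_S)q_S - 119q_S.
The leader's first-order condition 275/2 - q_S = 0 yields q_S = 275/2.
Then q_W = (275 - 275/2)/2 = 275/4.
Price P = 394 - 825/4 = 751/4.
Solace's profit: (751/4 - 119)·(275/2) - 8725 = 728.1250.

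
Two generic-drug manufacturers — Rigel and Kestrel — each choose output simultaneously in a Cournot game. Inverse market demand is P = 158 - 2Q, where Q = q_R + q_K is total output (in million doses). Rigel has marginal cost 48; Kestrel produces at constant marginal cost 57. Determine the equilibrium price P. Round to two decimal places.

Rigel's profit: π_R = (158 - 2Q)q_R - (48q_R). Setting ∂π_R/∂q_R = 0: 110 - 4q_R - 2(q_K) = 0.
Kestrel's profit: π_K = (158 - 2Q)q_K - (57q_K). Setting ∂π_K/∂q_K = 0: 101 - 4q_K - 2(q_R) = 0.
Rearranging gives the reaction functions q_R = (110 - 2q_K)/4 and q_K = (101 - 2q_R)/4.
Substituting one into the other gives q_R = 119/6 and q_K = 46/3.
Total output Q = 211/6, so price P = 158 - 2·(211/6) = 263/3.

87.67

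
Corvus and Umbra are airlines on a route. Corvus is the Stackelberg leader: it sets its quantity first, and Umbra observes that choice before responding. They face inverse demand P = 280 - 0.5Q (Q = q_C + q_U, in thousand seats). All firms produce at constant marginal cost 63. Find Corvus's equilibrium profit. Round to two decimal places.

11772.25

Solve by backward induction. Given q_C, the follower Umbra maximises π_U = (280 - (1/2)q_C - (1/2)q_U)q_U - 63q_U.
∂π_U/∂q_U = 217 - (1/2)q_C - q_U = 0 gives the reaction function q_U = (217 - (1/2)q_C).
Corvus substitutes q_U(q_C) into its own profit: π_C = q_C(280 - (1/2)q_C - (217 - (1/2)q_C)/2) - 63q_C = (343/2 - (1/4)q_C)q_C - 63q_C.
Maximising: ∂π_C/∂q_C = 217/2 - (1/2)q_C = 0, giving q_C = 217.
Then q_U = (217 - (1/2)·217) = 217/2.
Price P = 280 - (1/2)·(651/2) = 469/4.
Corvus's profit: (469/4 - 63)·217 = 11772.2500.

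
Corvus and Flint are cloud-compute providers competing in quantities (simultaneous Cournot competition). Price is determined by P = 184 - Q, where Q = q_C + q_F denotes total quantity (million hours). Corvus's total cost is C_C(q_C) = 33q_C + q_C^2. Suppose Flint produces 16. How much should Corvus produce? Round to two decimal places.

33.75

With the rival's output fixed at 16, Corvus's profit is π_C = (184 - 16 - q_C)q_C - (33q_C + q_C²) = (168 - q_C)q_C - (33q_C + q_C²).
∂π_C/∂q_C = 135 - 4q_C = 0, so q_C = 135/4.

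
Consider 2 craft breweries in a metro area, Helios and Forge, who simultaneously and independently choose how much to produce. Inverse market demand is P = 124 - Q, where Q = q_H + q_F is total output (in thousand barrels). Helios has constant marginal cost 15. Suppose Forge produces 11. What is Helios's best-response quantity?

49

With the rival's output fixed at 11, Helios's profit is π_H = (124 - 11 - q_H)q_H - (15q_H) = (113 - q_H)q_H - (15q_H).
∂π_H/∂q_H = 98 - 2q_H = 0, so q_H = 49.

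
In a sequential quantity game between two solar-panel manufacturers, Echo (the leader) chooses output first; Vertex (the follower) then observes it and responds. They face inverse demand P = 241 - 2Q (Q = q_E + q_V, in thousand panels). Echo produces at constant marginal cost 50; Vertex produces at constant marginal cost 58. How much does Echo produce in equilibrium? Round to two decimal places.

49.75

The follower Vertex best-responds to any q_E: π_V = (241 - 2Q)q_V - 58q_V.
∂π_V/∂q_V = 183 - 2q_E - 4q_V = 0 gives the reaction function q_V = (183 - 2q_E)/4.
Echo substitutes q_V(q_E) into its own profit: π_E = q_E(241 - 2q_E - (183 - 2q_E)/2) - 50q_E = (299/2 - q_E)q_E - 50q_E.
Maximising: ∂π_E/∂q_E = 199/2 - 2q_E = 0, giving q_E = 199/4.
Then q_V = (183 - 2·(199/4))/4 = 167/8.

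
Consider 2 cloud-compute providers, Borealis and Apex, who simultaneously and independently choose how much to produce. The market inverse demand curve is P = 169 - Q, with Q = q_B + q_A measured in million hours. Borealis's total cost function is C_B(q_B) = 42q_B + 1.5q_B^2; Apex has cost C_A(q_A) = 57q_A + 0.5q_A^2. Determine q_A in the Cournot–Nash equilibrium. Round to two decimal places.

30.93

Borealis's profit: π_B = (169 - Q)q_B - (42q_B + (3/2)q_B²). Setting ∂π_B/∂q_B = 0: 127 - 5q_B - (q_A) = 0.
Apex's first-order condition: 112 - 3q_A - (q_B) = 0.
Best responses: q_B = (127 - q_A)/5, q_A = (112 - q_B)/3.
Solving the pair: q_B = 269/14, q_A = 433/14.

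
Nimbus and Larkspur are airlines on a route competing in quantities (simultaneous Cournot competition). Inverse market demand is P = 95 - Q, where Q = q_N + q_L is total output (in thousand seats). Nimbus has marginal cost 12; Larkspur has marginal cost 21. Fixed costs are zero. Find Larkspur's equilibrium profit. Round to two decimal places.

Nimbus's profit: π_N = (95 - Q)q_N - (12q_N). Setting ∂π_N/∂q_N = 0: 83 - 2q_N - (q_L) = 0.
Larkspur's first-order condition: 74 - 2q_L - (q_N) = 0.
So q_N = (83 - q_L)/2 and q_L = (74 - q_N)/2.
Substituting one into the other gives q_N = 92/3 and q_L = 65/3.
Price P = 95 - 157/3 = 128/3.
Larkspur's profit: (128/3 - 21)·(65/3) = 469.4444.

469.44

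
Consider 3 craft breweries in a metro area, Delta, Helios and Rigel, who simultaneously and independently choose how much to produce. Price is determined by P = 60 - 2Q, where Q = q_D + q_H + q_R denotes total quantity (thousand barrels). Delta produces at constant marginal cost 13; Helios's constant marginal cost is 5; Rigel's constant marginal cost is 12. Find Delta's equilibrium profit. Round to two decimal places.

45.13

Delta's profit: π_D = (60 - 2Q)q_D - (13q_D). Setting ∂π_D/∂q_D = 0: 47 - 4q_D - 2(q_H + q_R) = 0.
Helios's profit: π_H = (60 - 2Q)q_H - (5q_H). Setting ∂π_H/∂q_H = 0: 55 - 4q_H - 2(q_D + q_R) = 0.
Rigel's first-order condition: 48 - 4q_R - 2(q_D + q_H) = 0.
Summing all 3 equations gives 150 − 8Q = 0, hence Q = 75/4.
Back-substituting: q_D = (47 − 75/2)/2 = 19/4, q_H = (55 − 75/2)/2 = 35/4, q_R = (48 − 75/2)/2 = 21/4.
Price P = 60 - 2·(75/4) = 45/2.
Delta's profit: (45/2 - 13)·(19/4) = 361/8.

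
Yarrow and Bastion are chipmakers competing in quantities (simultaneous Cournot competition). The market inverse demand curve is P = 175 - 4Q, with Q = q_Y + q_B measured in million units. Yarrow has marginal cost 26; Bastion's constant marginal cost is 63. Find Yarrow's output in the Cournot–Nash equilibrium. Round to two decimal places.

15.50

Yarrow's profit: π_Y = (175 - 4Q)q_Y - (26q_Y). Setting ∂π_Y/∂q_Y = 0: 149 - 8q_Y - 4(q_B) = 0.
Bastion's profit: π_B = (175 - 4Q)q_B - (63q_B). Setting ∂π_B/∂q_B = 0: 112 - 8q_B - 4(q_Y) = 0.
Best responses: q_Y = (149 - 4q_B)/8, q_B = (112 - 4q_Y)/8.
Solving the pair: q_Y = 31/2, q_B = 25/4.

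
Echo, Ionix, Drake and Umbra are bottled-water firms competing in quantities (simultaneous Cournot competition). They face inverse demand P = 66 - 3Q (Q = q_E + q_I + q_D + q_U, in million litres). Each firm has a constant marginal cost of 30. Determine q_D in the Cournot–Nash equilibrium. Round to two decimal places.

2.40

A representative firm's profit is π_i = q_i(66 - 3Q) - 30q_i.
First-order condition (treating rivals' output as given): 36 - 6q_i - 3·Σ_{j≠i} q_j = 0.
By symmetry each firm produces the same amount; substituting Σ_{j≠i} q_j = 3q_i yields q_i = 36/15 = 12/5.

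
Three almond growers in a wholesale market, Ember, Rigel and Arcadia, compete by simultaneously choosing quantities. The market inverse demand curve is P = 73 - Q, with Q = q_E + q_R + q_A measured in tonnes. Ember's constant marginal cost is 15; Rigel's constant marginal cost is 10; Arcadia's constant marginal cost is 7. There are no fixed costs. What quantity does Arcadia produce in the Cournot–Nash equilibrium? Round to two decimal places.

Ember's profit: π_E = (73 - Q)q_E - (15q_E). Setting ∂π_E/∂q_E = 0: 58 - 2q_E - (q_R + q_A) = 0.
Rigel's profit: π_R = (73 - Q)q_R - (10q_R). Setting ∂π_R/∂q_R = 0: 63 - 2q_R - (q_E + q_A) = 0.
Arcadia's first-order condition: 66 - 2q_A - (q_E + q_R) = 0.
Adding the 3 conditions: 187 − 2Q − 2Q = 0, i.e. Q = 187/4.
Back-substituting: q_E = (58 − 187/4) = 45/4, q_R = (63 − 187/4) = 65/4, q_A = (66 − 187/4) = 77/4.

19.25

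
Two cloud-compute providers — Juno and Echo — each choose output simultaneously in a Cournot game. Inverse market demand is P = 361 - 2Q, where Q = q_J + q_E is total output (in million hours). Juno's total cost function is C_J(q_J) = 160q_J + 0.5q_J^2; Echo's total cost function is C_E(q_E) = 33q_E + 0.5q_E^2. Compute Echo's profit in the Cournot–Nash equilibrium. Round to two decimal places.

8688.46

Juno's profit: π_J = (361 - 2Q)q_J - (160q_J + (1/2)q_J²). Setting ∂π_J/∂q_J = 0: 201 - 5q_J - 2(q_E) = 0.
Echo's profit: π_E = (361 - 2Q)q_E - (33q_E + (1/2)q_E²). Setting ∂π_E/∂q_E = 0: 328 - 5q_E - 2(q_J) = 0.
So q_J = (201 - 2q_E)/5 and q_E = (328 - 2q_J)/5.
Solving the pair: q_J = 349/21, q_E = 1238/21.
Price P = 361 - 2·(529/7) = 1469/7.
Echo's profit: (1469/7)·(1238/21) - 33·(1238/21) - (1/2)(1238/21)² = 8688.4580.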